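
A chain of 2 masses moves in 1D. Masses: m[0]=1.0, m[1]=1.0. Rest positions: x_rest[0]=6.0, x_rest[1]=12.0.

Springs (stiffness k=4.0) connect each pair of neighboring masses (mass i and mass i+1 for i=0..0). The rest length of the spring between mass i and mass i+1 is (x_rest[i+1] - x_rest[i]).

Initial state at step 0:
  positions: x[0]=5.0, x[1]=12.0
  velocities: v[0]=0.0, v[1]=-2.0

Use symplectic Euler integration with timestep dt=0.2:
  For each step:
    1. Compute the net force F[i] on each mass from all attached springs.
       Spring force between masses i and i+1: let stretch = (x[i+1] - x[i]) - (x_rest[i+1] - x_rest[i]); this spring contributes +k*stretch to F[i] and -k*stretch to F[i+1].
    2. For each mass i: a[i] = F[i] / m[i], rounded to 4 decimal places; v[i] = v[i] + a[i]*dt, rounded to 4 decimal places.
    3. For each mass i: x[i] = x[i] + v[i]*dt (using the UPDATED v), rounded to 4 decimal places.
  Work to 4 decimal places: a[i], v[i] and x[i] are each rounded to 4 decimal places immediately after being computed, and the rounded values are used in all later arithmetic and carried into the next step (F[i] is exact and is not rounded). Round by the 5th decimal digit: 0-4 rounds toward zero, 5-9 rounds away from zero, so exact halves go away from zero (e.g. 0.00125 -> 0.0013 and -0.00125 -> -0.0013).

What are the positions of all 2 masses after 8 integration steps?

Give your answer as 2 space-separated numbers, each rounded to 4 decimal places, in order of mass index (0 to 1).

Answer: 3.4499 10.3501

Derivation:
Step 0: x=[5.0000 12.0000] v=[0.0000 -2.0000]
Step 1: x=[5.1600 11.4400] v=[0.8000 -2.8000]
Step 2: x=[5.3648 10.8352] v=[1.0240 -3.0240]
Step 3: x=[5.4849 10.3151] v=[0.6003 -2.6003]
Step 4: x=[5.4178 9.9822] v=[-0.3355 -1.6645]
Step 5: x=[5.1210 9.8790] v=[-1.4840 -0.5160]
Step 6: x=[4.6255 9.9745] v=[-2.4776 0.4776]
Step 7: x=[4.0258 10.1742] v=[-2.9984 0.9984]
Step 8: x=[3.4499 10.3501] v=[-2.8797 0.8797]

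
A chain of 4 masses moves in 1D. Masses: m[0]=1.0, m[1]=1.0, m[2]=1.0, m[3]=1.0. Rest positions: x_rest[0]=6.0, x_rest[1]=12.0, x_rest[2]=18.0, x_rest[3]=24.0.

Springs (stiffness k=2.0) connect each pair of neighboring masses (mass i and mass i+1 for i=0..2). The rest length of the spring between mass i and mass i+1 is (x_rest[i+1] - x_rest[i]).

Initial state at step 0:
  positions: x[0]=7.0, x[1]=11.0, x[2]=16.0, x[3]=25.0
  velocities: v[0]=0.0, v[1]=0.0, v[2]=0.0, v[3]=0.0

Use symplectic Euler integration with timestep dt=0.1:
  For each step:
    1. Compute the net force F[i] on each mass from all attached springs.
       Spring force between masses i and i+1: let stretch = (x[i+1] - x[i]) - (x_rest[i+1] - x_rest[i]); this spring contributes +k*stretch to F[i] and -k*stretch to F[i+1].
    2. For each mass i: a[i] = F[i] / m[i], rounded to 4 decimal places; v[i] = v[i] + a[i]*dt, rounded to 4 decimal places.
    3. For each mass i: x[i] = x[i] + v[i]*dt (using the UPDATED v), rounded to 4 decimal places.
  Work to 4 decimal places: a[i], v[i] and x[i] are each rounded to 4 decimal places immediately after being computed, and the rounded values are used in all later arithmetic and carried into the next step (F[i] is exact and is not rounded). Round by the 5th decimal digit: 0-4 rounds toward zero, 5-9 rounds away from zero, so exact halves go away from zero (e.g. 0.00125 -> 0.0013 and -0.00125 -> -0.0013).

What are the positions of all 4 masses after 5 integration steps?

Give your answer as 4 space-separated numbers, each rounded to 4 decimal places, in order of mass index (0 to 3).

Step 0: x=[7.0000 11.0000 16.0000 25.0000] v=[0.0000 0.0000 0.0000 0.0000]
Step 1: x=[6.9600 11.0200 16.0800 24.9400] v=[-0.4000 0.2000 0.8000 -0.6000]
Step 2: x=[6.8812 11.0600 16.2360 24.8228] v=[-0.7880 0.4000 1.5600 -1.1720]
Step 3: x=[6.7660 11.1199 16.4602 24.6539] v=[-1.1522 0.5994 2.2422 -1.6894]
Step 4: x=[6.6179 11.1996 16.7415 24.4411] v=[-1.4814 0.7967 2.8129 -2.1281]
Step 5: x=[6.4414 11.2985 17.0659 24.1943] v=[-1.7651 0.9887 3.2444 -2.4680]

Answer: 6.4414 11.2985 17.0659 24.1943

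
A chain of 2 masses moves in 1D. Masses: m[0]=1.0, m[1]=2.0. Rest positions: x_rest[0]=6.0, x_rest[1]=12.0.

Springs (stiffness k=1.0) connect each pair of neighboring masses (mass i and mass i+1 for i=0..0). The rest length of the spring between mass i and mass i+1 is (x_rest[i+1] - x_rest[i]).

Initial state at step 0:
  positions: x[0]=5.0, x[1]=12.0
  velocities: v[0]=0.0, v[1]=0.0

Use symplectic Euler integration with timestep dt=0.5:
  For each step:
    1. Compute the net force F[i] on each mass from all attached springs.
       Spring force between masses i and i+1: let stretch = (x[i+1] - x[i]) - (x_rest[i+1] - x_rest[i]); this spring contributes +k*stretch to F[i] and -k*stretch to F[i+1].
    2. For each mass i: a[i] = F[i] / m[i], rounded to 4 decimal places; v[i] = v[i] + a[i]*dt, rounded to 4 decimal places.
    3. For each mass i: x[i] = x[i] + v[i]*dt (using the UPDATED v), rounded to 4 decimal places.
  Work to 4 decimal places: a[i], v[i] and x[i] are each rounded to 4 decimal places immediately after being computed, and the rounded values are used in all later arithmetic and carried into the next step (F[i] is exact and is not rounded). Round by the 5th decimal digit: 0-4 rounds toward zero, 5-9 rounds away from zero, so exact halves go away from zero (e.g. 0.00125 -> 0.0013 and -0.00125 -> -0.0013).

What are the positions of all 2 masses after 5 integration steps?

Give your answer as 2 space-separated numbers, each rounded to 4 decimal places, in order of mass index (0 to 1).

Step 0: x=[5.0000 12.0000] v=[0.0000 0.0000]
Step 1: x=[5.2500 11.8750] v=[0.5000 -0.2500]
Step 2: x=[5.6563 11.6719] v=[0.8125 -0.4063]
Step 3: x=[6.0665 11.4668] v=[0.8203 -0.4102]
Step 4: x=[6.3268 11.3367] v=[0.5205 -0.2603]
Step 5: x=[6.3396 11.3303] v=[0.0255 -0.0128]

Answer: 6.3396 11.3303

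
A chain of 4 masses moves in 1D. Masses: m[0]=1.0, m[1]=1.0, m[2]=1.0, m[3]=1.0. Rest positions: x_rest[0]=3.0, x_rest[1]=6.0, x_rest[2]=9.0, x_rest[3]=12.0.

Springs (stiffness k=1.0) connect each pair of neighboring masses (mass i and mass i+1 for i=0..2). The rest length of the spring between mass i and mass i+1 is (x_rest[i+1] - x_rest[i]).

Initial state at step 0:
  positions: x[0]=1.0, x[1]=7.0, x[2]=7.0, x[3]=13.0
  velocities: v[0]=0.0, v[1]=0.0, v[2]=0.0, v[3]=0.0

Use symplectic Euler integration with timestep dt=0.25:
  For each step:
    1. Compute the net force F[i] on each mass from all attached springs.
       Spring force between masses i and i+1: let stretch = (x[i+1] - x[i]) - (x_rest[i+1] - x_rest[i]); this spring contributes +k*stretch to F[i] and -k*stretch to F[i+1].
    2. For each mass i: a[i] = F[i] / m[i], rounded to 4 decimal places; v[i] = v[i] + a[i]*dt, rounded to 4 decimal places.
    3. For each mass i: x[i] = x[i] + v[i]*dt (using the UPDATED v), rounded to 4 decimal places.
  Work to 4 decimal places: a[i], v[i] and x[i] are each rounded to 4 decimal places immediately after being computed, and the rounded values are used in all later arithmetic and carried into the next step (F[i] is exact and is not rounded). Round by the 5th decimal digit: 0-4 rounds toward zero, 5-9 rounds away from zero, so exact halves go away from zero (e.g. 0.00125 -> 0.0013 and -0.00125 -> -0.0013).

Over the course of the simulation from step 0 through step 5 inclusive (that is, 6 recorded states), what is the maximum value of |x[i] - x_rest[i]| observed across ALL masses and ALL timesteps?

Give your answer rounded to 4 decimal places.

Step 0: x=[1.0000 7.0000 7.0000 13.0000] v=[0.0000 0.0000 0.0000 0.0000]
Step 1: x=[1.1875 6.6250 7.3750 12.8125] v=[0.7500 -1.5000 1.5000 -0.7500]
Step 2: x=[1.5274 5.9570 8.0430 12.4727] v=[1.3594 -2.6719 2.6719 -1.3594]
Step 3: x=[1.9566 5.1426 8.8575 12.0435] v=[1.7168 -3.2578 3.2578 -1.7168]
Step 4: x=[2.3974 4.3612 9.6389 11.6027] v=[1.7633 -3.1256 3.1256 -1.7633]
Step 5: x=[2.7735 3.7869 10.2132 11.2266] v=[1.5043 -2.2971 2.2971 -1.5043]
Max displacement = 2.2131

Answer: 2.2131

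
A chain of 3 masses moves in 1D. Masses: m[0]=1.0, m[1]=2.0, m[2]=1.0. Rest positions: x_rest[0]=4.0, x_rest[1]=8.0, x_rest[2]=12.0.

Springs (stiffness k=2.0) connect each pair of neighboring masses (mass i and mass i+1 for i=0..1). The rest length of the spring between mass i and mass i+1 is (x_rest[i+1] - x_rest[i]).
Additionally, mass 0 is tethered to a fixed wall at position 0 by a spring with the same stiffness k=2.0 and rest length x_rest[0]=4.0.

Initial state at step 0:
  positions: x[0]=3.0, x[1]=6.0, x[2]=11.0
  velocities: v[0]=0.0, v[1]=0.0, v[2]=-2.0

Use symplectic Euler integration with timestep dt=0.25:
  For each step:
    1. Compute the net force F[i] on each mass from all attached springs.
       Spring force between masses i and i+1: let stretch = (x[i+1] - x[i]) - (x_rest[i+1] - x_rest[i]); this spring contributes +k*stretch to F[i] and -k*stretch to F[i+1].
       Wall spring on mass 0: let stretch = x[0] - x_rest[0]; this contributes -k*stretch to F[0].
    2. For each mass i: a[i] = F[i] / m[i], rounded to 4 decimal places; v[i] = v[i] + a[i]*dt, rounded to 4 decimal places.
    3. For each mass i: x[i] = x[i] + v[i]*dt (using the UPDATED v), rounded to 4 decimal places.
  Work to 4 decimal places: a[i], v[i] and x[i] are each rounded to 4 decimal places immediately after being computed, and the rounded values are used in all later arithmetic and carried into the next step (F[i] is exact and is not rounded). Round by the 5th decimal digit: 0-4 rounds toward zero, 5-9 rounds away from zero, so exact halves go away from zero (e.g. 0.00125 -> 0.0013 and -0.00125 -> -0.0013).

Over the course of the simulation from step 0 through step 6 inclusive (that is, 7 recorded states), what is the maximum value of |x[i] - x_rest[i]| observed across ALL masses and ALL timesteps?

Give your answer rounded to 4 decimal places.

Answer: 3.4359

Derivation:
Step 0: x=[3.0000 6.0000 11.0000] v=[0.0000 0.0000 -2.0000]
Step 1: x=[3.0000 6.1250 10.3750] v=[0.0000 0.5000 -2.5000]
Step 2: x=[3.0156 6.3203 9.7188] v=[0.0625 0.7813 -2.6250]
Step 3: x=[3.0674 6.5215 9.1377] v=[0.2071 0.8048 -2.3243]
Step 4: x=[3.1675 6.6703 8.7296] v=[0.4005 0.5953 -1.6324]
Step 5: x=[3.3096 6.7289 8.5641] v=[0.5682 0.2344 -0.6621]
Step 6: x=[3.4654 6.6885 8.6692] v=[0.6231 -0.1616 0.4203]
Max displacement = 3.4359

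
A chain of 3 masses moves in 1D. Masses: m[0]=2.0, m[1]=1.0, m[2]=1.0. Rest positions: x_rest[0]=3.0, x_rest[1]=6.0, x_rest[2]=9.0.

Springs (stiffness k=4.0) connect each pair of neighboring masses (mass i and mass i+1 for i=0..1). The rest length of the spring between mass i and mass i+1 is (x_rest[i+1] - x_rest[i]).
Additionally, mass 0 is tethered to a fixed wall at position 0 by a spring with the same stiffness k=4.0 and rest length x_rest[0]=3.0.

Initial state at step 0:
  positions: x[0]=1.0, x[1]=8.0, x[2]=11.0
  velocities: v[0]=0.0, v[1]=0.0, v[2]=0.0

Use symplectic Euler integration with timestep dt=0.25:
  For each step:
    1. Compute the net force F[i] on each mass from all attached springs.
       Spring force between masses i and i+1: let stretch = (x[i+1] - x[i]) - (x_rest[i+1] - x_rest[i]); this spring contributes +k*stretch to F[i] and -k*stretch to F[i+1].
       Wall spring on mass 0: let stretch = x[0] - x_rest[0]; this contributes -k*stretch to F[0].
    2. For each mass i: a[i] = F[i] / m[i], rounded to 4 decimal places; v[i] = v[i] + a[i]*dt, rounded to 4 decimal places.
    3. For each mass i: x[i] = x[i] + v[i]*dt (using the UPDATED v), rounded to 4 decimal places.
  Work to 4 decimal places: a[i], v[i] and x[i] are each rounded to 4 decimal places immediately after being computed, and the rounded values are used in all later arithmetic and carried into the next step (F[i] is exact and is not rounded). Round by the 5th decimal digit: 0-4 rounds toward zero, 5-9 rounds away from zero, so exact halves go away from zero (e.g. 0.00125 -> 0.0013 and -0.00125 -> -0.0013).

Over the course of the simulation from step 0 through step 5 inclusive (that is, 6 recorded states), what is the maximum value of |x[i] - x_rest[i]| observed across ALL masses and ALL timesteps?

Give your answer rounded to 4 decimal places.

Answer: 2.0604

Derivation:
Step 0: x=[1.0000 8.0000 11.0000] v=[0.0000 0.0000 0.0000]
Step 1: x=[1.7500 7.0000 11.0000] v=[3.0000 -4.0000 0.0000]
Step 2: x=[2.9375 5.6875 10.7500] v=[4.7500 -5.2500 -1.0000]
Step 3: x=[4.1016 4.9531 9.9844] v=[4.6563 -2.9375 -3.0625]
Step 4: x=[4.8594 5.2637 8.7110] v=[3.0313 1.2423 -5.0938]
Step 5: x=[5.0604 6.3350 7.3257] v=[0.8038 4.2853 -5.5411]
Max displacement = 2.0604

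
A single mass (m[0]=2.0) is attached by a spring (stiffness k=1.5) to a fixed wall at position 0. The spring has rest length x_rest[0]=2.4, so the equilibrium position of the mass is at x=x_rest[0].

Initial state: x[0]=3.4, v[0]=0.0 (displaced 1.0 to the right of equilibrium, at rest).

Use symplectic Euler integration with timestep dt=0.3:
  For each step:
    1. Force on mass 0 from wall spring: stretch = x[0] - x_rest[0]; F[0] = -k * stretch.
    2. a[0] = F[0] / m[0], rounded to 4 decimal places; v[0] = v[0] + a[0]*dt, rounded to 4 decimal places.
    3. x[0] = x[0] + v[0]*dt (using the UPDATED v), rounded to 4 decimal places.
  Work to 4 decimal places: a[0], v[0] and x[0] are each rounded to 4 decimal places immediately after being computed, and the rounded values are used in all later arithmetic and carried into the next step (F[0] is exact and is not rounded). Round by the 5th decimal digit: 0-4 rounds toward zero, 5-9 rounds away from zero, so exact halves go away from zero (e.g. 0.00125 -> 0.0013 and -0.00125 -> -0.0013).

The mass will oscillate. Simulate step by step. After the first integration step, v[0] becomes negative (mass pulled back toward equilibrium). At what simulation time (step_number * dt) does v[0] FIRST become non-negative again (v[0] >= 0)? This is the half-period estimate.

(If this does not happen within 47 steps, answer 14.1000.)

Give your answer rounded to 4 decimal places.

Answer: 3.9000

Derivation:
Step 0: x=[3.4000] v=[0.0000]
Step 1: x=[3.3325] v=[-0.2250]
Step 2: x=[3.2021] v=[-0.4348]
Step 3: x=[3.0175] v=[-0.6153]
Step 4: x=[2.7912] v=[-0.7542]
Step 5: x=[2.5385] v=[-0.8422]
Step 6: x=[2.2765] v=[-0.8734]
Step 7: x=[2.0228] v=[-0.8456]
Step 8: x=[1.7946] v=[-0.7607]
Step 9: x=[1.6073] v=[-0.6245]
Step 10: x=[1.4734] v=[-0.4462]
Step 11: x=[1.4021] v=[-0.2377]
Step 12: x=[1.3981] v=[-0.0132]
Step 13: x=[1.4618] v=[0.2122]
First v>=0 after going negative at step 13, time=3.9000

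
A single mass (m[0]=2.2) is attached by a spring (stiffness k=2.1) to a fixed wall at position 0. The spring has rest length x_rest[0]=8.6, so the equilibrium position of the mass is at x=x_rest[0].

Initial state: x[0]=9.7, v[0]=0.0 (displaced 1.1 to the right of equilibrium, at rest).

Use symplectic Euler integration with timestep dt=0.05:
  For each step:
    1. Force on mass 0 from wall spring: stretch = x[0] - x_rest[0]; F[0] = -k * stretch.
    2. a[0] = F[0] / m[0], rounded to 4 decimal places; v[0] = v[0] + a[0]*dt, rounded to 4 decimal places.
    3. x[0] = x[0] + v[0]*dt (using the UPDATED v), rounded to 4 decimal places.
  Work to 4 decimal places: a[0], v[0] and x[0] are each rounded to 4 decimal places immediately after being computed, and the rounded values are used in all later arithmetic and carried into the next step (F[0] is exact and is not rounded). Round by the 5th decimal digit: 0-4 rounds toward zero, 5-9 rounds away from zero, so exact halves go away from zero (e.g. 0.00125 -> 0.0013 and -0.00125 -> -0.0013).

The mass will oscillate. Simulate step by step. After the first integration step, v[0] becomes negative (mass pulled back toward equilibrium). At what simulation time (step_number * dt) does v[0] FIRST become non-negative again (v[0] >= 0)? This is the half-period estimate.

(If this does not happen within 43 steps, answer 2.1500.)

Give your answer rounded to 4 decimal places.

Step 0: x=[9.7000] v=[0.0000]
Step 1: x=[9.6974] v=[-0.0525]
Step 2: x=[9.6922] v=[-0.1049]
Step 3: x=[9.6844] v=[-0.1570]
Step 4: x=[9.6740] v=[-0.2088]
Step 5: x=[9.6610] v=[-0.2601]
Step 6: x=[9.6455] v=[-0.3107]
Step 7: x=[9.6275] v=[-0.3606]
Step 8: x=[9.6070] v=[-0.4096]
Step 9: x=[9.5841] v=[-0.4577]
Step 10: x=[9.5589] v=[-0.5047]
Step 11: x=[9.5314] v=[-0.5505]
Step 12: x=[9.5017] v=[-0.5950]
Step 13: x=[9.4698] v=[-0.6380]
Step 14: x=[9.4358] v=[-0.6795]
Step 15: x=[9.3998] v=[-0.7194]
Step 16: x=[9.3619] v=[-0.7576]
Step 17: x=[9.3222] v=[-0.7940]
Step 18: x=[9.2808] v=[-0.8285]
Step 19: x=[9.2378] v=[-0.8610]
Step 20: x=[9.1932] v=[-0.8914]
Step 21: x=[9.1472] v=[-0.9197]
Step 22: x=[9.0999] v=[-0.9458]
Step 23: x=[9.0514] v=[-0.9697]
Step 24: x=[9.0018] v=[-0.9912]
Step 25: x=[8.9513] v=[-1.0104]
Step 26: x=[8.8999] v=[-1.0272]
Step 27: x=[8.8478] v=[-1.0415]
Step 28: x=[8.7951] v=[-1.0533]
Step 29: x=[8.7420] v=[-1.0626]
Step 30: x=[8.6885] v=[-1.0694]
Step 31: x=[8.6348] v=[-1.0736]
Step 32: x=[8.5810] v=[-1.0753]
Step 33: x=[8.5273] v=[-1.0744]
Step 34: x=[8.4738] v=[-1.0709]
Step 35: x=[8.4206] v=[-1.0649]
Step 36: x=[8.3678] v=[-1.0563]
Step 37: x=[8.3155] v=[-1.0452]
Step 38: x=[8.2639] v=[-1.0316]
Step 39: x=[8.2131] v=[-1.0156]
Step 40: x=[8.1632] v=[-0.9971]
Step 41: x=[8.1144] v=[-0.9763]
Step 42: x=[8.0667] v=[-0.9531]
Step 43: x=[8.0203] v=[-0.9276]
v[0] did not become non-negative within 43 steps; using fallback time=2.1500

Answer: 2.1500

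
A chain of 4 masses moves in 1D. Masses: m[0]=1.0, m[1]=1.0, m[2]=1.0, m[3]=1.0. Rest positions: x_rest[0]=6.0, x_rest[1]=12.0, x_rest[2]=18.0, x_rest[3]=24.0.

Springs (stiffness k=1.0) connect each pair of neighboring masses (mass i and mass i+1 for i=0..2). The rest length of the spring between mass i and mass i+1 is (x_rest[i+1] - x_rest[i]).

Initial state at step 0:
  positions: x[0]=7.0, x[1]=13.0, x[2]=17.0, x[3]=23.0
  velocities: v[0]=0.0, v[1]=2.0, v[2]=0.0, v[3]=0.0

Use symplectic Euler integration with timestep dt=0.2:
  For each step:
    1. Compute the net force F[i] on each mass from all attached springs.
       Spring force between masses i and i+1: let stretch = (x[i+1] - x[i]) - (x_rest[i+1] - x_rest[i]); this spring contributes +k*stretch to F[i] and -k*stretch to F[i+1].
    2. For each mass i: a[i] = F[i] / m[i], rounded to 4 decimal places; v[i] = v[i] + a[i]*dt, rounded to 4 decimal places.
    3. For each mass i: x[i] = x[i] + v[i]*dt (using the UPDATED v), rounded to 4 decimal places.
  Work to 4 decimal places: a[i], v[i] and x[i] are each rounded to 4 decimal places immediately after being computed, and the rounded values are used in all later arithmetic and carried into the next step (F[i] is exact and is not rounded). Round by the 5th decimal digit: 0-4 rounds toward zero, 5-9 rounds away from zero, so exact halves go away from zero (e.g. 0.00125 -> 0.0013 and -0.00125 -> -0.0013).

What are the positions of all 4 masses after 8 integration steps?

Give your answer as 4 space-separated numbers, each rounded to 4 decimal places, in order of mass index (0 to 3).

Step 0: x=[7.0000 13.0000 17.0000 23.0000] v=[0.0000 2.0000 0.0000 0.0000]
Step 1: x=[7.0000 13.3200 17.0800 23.0000] v=[0.0000 1.6000 0.4000 0.0000]
Step 2: x=[7.0128 13.5376 17.2464 23.0032] v=[0.0640 1.0880 0.8320 0.0160]
Step 3: x=[7.0466 13.6426 17.4947 23.0161] v=[0.1690 0.5248 1.2416 0.0646]
Step 4: x=[7.1042 13.6378 17.8098 23.0482] v=[0.2882 -0.0240 1.5755 0.1603]
Step 5: x=[7.1832 13.5385 18.1676 23.1107] v=[0.3949 -0.4963 1.7888 0.3126]
Step 6: x=[7.2764 13.3702 18.5379 23.2155] v=[0.4660 -0.8415 1.8516 0.5240]
Step 7: x=[7.3734 13.1649 18.8886 23.3732] v=[0.4848 -1.0267 1.7536 0.7885]
Step 8: x=[7.4620 12.9568 19.1898 23.5915] v=[0.4431 -1.0403 1.5058 1.0916]

Answer: 7.4620 12.9568 19.1898 23.5915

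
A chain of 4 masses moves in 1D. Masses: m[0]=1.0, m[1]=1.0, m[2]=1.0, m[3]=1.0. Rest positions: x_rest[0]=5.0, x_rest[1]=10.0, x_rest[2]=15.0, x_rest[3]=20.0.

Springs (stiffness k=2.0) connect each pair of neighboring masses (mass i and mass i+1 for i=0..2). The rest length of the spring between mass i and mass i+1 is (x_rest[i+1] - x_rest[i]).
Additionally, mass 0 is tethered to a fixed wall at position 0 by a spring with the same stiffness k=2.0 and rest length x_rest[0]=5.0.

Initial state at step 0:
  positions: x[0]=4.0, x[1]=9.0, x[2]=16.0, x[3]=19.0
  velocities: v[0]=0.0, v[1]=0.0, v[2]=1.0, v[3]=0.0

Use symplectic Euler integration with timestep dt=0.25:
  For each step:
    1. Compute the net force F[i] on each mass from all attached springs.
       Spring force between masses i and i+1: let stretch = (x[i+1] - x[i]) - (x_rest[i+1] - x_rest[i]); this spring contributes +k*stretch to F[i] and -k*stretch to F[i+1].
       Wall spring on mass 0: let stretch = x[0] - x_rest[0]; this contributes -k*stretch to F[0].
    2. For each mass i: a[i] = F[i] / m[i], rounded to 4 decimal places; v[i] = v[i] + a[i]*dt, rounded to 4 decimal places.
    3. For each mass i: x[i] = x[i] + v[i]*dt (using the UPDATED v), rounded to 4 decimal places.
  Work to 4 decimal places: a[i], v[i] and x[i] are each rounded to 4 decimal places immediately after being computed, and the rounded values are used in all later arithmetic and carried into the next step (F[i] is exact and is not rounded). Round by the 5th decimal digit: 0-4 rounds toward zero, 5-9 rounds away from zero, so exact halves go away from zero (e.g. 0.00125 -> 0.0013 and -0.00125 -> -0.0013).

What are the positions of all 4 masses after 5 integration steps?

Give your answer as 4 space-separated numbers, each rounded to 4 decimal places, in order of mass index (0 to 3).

Answer: 5.6351 10.4957 13.7083 20.7499

Derivation:
Step 0: x=[4.0000 9.0000 16.0000 19.0000] v=[0.0000 0.0000 1.0000 0.0000]
Step 1: x=[4.1250 9.2500 15.7500 19.2500] v=[0.5000 1.0000 -1.0000 1.0000]
Step 2: x=[4.3750 9.6719 15.1250 19.6875] v=[1.0000 1.6875 -2.5000 1.7500]
Step 3: x=[4.7403 10.1133 14.3887 20.1797] v=[1.4610 1.7656 -2.9453 1.9688]
Step 4: x=[5.1847 10.4175 13.8418 20.5730] v=[1.7774 1.2168 -2.1875 1.5733]
Step 5: x=[5.6351 10.4957 13.7083 20.7499] v=[1.8015 0.3126 -0.5341 0.7077]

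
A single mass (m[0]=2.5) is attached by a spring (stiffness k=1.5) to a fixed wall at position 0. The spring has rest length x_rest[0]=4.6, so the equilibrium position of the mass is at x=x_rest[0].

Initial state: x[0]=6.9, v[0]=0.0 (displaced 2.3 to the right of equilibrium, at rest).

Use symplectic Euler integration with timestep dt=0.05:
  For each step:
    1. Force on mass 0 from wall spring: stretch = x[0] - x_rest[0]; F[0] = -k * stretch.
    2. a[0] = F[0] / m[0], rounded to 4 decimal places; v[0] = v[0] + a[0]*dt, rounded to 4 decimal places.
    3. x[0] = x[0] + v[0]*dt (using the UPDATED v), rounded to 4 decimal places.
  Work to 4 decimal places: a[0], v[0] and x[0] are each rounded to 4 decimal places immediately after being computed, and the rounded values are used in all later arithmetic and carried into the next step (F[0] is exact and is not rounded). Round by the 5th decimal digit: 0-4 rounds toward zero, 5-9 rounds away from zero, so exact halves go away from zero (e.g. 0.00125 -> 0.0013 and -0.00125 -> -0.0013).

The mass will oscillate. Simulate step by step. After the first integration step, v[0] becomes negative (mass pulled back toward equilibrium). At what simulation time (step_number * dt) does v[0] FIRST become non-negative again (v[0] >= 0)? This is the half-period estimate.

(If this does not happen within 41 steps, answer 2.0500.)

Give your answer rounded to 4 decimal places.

Answer: 2.0500

Derivation:
Step 0: x=[6.9000] v=[0.0000]
Step 1: x=[6.8966] v=[-0.0690]
Step 2: x=[6.8897] v=[-0.1379]
Step 3: x=[6.8794] v=[-0.2066]
Step 4: x=[6.8657] v=[-0.2750]
Step 5: x=[6.8486] v=[-0.3430]
Step 6: x=[6.8281] v=[-0.4105]
Step 7: x=[6.8042] v=[-0.4773]
Step 8: x=[6.7770] v=[-0.5434]
Step 9: x=[6.7466] v=[-0.6087]
Step 10: x=[6.7129] v=[-0.6731]
Step 11: x=[6.6761] v=[-0.7365]
Step 12: x=[6.6362] v=[-0.7988]
Step 13: x=[6.5932] v=[-0.8599]
Step 14: x=[6.5472] v=[-0.9197]
Step 15: x=[6.4983] v=[-0.9781]
Step 16: x=[6.4465] v=[-1.0351]
Step 17: x=[6.3920] v=[-1.0905]
Step 18: x=[6.3348] v=[-1.1443]
Step 19: x=[6.2750] v=[-1.1963]
Step 20: x=[6.2127] v=[-1.2466]
Step 21: x=[6.1480] v=[-1.2950]
Step 22: x=[6.0809] v=[-1.3414]
Step 23: x=[6.0116] v=[-1.3858]
Step 24: x=[5.9402] v=[-1.4282]
Step 25: x=[5.8668] v=[-1.4684]
Step 26: x=[5.7915] v=[-1.5064]
Step 27: x=[5.7144] v=[-1.5421]
Step 28: x=[5.6356] v=[-1.5755]
Step 29: x=[5.5553] v=[-1.6066]
Step 30: x=[5.4735] v=[-1.6353]
Step 31: x=[5.3904] v=[-1.6615]
Step 32: x=[5.3061] v=[-1.6852]
Step 33: x=[5.2208] v=[-1.7064]
Step 34: x=[5.1346] v=[-1.7250]
Step 35: x=[5.0476] v=[-1.7410]
Step 36: x=[4.9599] v=[-1.7544]
Step 37: x=[4.8716] v=[-1.7652]
Step 38: x=[4.7829] v=[-1.7734]
Step 39: x=[4.6940] v=[-1.7789]
Step 40: x=[4.6049] v=[-1.7817]
Step 41: x=[4.5158] v=[-1.7818]
v[0] did not become non-negative within 41 steps; using fallback time=2.0500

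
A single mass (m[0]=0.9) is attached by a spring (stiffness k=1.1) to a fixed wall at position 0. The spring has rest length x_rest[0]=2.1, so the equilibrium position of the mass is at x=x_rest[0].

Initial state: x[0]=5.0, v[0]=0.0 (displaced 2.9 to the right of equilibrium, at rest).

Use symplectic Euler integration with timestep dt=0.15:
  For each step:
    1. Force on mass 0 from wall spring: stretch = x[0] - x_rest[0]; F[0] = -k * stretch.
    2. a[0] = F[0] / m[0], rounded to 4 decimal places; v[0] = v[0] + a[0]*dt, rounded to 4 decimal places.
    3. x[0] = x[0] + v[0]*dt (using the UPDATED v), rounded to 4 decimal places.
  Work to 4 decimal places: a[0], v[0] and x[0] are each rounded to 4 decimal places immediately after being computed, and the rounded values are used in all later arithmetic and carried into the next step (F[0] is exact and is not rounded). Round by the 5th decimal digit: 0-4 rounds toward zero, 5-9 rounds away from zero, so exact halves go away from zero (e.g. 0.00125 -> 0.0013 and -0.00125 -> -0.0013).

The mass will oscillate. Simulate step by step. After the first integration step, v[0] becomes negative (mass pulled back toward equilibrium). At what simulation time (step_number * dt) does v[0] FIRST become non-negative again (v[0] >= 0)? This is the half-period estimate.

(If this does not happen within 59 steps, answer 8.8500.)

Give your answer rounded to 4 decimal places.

Step 0: x=[5.0000] v=[0.0000]
Step 1: x=[4.9202] v=[-0.5317]
Step 2: x=[4.7629] v=[-1.0487]
Step 3: x=[4.5324] v=[-1.5369]
Step 4: x=[4.2350] v=[-1.9828]
Step 5: x=[3.8789] v=[-2.3742]
Step 6: x=[3.4739] v=[-2.7003]
Step 7: x=[3.0311] v=[-2.9522]
Step 8: x=[2.5627] v=[-3.1229]
Step 9: x=[2.0815] v=[-3.2077]
Step 10: x=[1.6009] v=[-3.2043]
Step 11: x=[1.1340] v=[-3.1128]
Step 12: x=[0.6936] v=[-2.9357]
Step 13: x=[0.2919] v=[-2.6779]
Step 14: x=[-0.0601] v=[-2.3464]
Step 15: x=[-0.3527] v=[-1.9504]
Step 16: x=[-0.5778] v=[-1.5007]
Step 17: x=[-0.7293] v=[-1.0098]
Step 18: x=[-0.8030] v=[-0.4911]
Step 19: x=[-0.7968] v=[0.0411]
First v>=0 after going negative at step 19, time=2.8500

Answer: 2.8500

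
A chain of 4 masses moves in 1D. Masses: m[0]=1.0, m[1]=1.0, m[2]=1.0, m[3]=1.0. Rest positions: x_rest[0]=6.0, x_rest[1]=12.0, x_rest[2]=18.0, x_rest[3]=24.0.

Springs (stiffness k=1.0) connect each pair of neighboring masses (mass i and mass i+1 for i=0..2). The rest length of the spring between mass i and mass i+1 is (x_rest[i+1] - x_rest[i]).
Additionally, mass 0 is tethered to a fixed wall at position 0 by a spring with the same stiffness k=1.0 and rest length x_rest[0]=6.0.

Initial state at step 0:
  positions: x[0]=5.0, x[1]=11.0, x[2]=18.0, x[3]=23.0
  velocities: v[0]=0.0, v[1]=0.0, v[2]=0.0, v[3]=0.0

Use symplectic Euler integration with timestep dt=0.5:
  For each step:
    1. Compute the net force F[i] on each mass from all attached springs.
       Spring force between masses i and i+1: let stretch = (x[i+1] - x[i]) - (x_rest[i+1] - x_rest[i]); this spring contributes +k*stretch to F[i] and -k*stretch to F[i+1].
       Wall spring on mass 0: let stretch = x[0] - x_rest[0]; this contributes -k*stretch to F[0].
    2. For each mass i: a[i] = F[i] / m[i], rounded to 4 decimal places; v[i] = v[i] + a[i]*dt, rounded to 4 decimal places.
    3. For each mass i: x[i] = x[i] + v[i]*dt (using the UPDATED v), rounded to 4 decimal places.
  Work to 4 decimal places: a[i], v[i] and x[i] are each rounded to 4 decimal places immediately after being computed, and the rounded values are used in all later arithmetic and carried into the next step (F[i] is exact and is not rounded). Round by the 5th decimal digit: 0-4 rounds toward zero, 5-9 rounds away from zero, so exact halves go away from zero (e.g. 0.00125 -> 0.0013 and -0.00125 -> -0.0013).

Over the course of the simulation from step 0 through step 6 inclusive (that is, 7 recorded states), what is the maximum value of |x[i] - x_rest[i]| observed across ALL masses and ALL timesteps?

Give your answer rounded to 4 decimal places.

Step 0: x=[5.0000 11.0000 18.0000 23.0000] v=[0.0000 0.0000 0.0000 0.0000]
Step 1: x=[5.2500 11.2500 17.5000 23.2500] v=[0.5000 0.5000 -1.0000 0.5000]
Step 2: x=[5.6875 11.5625 16.8750 23.5625] v=[0.8750 0.6250 -1.2500 0.6250]
Step 3: x=[6.1719 11.7344 16.5938 23.7032] v=[0.9688 0.3438 -0.5625 0.2813]
Step 4: x=[6.5040 11.7305 16.8751 23.5665] v=[0.6641 -0.0078 0.5625 -0.2734]
Step 5: x=[6.5167 11.7061 17.5431 23.2570] v=[0.0254 -0.0488 1.3359 -0.6191]
Step 6: x=[6.1976 11.8436 18.1803 23.0190] v=[-0.6383 0.2750 1.2744 -0.4761]
Max displacement = 1.4062

Answer: 1.4062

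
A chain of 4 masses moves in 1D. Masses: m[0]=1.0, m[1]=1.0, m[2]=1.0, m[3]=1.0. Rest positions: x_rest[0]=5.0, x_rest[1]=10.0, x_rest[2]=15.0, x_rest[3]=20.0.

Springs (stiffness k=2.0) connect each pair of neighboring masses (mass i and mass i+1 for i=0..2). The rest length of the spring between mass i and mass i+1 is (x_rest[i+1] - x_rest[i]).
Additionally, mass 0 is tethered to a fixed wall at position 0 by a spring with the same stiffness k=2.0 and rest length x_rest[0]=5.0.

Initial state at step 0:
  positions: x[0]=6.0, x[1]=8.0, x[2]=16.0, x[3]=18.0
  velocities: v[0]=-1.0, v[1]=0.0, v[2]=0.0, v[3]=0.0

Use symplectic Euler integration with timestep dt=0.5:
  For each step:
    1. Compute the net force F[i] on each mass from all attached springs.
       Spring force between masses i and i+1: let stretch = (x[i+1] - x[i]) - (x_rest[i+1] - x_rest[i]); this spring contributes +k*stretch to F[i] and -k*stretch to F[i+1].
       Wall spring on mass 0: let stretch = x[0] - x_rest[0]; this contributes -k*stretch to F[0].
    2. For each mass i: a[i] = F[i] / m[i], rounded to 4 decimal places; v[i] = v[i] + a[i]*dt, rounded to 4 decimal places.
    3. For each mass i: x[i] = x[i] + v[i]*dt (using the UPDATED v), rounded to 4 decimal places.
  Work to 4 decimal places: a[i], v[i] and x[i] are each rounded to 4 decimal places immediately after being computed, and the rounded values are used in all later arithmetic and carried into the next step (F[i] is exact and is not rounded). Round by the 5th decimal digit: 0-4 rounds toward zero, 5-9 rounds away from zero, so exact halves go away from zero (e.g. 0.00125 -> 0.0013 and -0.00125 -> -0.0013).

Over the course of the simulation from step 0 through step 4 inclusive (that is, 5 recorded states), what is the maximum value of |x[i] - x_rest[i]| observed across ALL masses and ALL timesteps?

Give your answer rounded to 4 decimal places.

Step 0: x=[6.0000 8.0000 16.0000 18.0000] v=[-1.0000 0.0000 0.0000 0.0000]
Step 1: x=[3.5000 11.0000 13.0000 19.5000] v=[-5.0000 6.0000 -6.0000 3.0000]
Step 2: x=[3.0000 11.2500 12.2500 20.2500] v=[-1.0000 0.5000 -1.5000 1.5000]
Step 3: x=[5.1250 7.8750 15.0000 19.5000] v=[4.2500 -6.7500 5.5000 -1.5000]
Step 4: x=[6.0625 6.6875 16.4375 19.0000] v=[1.8750 -2.3750 2.8750 -1.0000]
Max displacement = 3.3125

Answer: 3.3125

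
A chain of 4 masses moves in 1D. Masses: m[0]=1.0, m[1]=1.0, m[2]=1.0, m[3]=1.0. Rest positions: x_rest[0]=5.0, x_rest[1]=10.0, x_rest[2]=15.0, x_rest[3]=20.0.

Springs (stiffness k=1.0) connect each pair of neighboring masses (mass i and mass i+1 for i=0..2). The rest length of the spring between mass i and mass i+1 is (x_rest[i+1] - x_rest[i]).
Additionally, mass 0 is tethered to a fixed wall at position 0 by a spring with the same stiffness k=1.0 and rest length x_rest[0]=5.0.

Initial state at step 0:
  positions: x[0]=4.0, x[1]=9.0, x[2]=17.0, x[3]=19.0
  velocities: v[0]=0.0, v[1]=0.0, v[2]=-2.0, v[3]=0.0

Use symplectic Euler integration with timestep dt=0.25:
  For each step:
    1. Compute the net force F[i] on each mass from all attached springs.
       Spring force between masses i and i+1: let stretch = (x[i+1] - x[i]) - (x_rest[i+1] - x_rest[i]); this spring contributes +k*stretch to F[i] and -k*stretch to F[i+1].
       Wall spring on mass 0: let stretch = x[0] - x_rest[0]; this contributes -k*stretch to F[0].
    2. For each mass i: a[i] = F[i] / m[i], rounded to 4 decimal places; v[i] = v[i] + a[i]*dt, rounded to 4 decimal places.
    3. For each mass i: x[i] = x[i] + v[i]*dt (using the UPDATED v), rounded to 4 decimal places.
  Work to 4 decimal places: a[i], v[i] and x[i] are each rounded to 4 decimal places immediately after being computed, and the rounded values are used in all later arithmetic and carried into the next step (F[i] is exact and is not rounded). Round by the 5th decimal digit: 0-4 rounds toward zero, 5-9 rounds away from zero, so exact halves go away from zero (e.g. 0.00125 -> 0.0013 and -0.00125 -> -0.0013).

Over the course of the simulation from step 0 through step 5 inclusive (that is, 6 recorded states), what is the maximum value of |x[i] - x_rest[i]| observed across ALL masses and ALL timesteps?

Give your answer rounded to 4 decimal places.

Step 0: x=[4.0000 9.0000 17.0000 19.0000] v=[0.0000 0.0000 -2.0000 0.0000]
Step 1: x=[4.0625 9.1875 16.1250 19.1875] v=[0.2500 0.7500 -3.5000 0.7500]
Step 2: x=[4.1914 9.4883 15.0078 19.4961] v=[0.5156 1.2031 -4.4688 1.2344]
Step 3: x=[4.3894 9.8030 13.8262 19.8367] v=[0.7920 1.2588 -4.7266 1.3623]
Step 4: x=[4.6514 10.0308 12.7688 20.1141] v=[1.0481 0.9112 -4.2298 1.1097]
Step 5: x=[4.9589 10.0935 11.9993 20.2450] v=[1.2301 0.2509 -3.0780 0.5234]
Max displacement = 3.0007

Answer: 3.0007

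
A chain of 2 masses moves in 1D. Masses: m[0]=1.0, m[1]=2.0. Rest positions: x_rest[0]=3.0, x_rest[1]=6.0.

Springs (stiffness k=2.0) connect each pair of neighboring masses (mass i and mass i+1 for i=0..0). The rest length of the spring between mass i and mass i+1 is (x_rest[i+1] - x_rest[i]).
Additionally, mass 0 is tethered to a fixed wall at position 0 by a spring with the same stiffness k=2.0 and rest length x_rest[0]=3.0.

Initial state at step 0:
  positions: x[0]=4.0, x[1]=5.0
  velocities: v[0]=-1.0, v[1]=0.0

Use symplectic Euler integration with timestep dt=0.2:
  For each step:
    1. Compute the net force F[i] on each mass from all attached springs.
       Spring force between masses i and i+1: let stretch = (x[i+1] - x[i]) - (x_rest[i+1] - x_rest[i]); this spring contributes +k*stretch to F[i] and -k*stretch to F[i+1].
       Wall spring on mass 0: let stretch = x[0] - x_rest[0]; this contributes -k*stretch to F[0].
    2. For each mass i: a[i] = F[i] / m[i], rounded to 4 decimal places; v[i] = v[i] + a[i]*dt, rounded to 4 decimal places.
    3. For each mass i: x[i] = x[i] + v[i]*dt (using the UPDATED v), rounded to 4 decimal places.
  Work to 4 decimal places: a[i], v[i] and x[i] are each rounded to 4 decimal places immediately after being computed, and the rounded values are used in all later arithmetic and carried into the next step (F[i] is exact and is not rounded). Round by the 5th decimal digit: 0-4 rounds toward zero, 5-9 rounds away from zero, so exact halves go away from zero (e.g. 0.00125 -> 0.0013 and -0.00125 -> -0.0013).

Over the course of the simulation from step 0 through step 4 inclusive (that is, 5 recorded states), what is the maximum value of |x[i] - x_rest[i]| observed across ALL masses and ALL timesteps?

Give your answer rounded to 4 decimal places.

Answer: 1.2974

Derivation:
Step 0: x=[4.0000 5.0000] v=[-1.0000 0.0000]
Step 1: x=[3.5600 5.0800] v=[-2.2000 0.4000]
Step 2: x=[2.9568 5.2192] v=[-3.0160 0.6960]
Step 3: x=[2.2980 5.3879] v=[-3.2938 0.8435]
Step 4: x=[1.7026 5.5530] v=[-2.9770 0.8255]
Max displacement = 1.2974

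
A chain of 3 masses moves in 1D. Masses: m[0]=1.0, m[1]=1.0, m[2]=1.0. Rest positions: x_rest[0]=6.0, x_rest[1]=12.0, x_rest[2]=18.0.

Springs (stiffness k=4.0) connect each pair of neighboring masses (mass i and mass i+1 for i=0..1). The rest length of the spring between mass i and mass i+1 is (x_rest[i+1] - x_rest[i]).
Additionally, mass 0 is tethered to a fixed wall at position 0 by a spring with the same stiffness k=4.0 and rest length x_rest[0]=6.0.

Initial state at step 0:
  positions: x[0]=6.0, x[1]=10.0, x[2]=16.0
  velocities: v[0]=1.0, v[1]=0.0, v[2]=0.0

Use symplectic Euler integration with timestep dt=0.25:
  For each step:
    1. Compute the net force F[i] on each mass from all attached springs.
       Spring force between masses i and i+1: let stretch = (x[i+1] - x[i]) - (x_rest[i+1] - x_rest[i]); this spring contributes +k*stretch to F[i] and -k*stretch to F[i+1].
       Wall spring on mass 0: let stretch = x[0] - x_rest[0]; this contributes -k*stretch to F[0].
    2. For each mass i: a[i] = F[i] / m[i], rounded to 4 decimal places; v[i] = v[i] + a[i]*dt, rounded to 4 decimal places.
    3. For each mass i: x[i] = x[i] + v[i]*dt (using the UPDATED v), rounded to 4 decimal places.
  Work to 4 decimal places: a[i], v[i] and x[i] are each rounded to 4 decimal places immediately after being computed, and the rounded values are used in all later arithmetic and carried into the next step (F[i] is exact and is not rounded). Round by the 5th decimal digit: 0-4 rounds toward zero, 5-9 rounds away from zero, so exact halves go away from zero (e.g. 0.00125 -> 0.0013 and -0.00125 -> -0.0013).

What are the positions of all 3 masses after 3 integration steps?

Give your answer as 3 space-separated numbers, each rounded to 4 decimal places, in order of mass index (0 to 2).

Answer: 4.9219 11.6250 16.5156

Derivation:
Step 0: x=[6.0000 10.0000 16.0000] v=[1.0000 0.0000 0.0000]
Step 1: x=[5.7500 10.5000 16.0000] v=[-1.0000 2.0000 0.0000]
Step 2: x=[5.2500 11.1875 16.1250] v=[-2.0000 2.7500 0.5000]
Step 3: x=[4.9219 11.6250 16.5156] v=[-1.3125 1.7500 1.5625]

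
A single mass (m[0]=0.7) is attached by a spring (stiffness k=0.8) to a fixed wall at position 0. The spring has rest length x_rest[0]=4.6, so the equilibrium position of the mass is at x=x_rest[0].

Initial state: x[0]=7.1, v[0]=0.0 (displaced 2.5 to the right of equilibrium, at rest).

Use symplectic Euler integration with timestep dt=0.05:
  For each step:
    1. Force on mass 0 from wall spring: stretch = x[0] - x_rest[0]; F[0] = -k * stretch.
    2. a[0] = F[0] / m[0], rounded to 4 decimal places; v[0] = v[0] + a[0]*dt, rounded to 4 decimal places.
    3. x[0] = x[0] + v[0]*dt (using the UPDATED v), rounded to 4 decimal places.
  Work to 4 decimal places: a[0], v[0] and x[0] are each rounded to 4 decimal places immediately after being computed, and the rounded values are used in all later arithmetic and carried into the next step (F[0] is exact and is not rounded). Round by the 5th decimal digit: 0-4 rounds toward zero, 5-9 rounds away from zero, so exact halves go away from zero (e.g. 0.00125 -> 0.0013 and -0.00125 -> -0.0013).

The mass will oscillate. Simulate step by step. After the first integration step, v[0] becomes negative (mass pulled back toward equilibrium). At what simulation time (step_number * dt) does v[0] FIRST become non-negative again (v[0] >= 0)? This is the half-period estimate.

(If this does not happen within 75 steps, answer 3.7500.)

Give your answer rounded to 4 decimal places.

Step 0: x=[7.1000] v=[0.0000]
Step 1: x=[7.0929] v=[-0.1429]
Step 2: x=[7.0786] v=[-0.2854]
Step 3: x=[7.0573] v=[-0.4270]
Step 4: x=[7.0289] v=[-0.5674]
Step 5: x=[6.9936] v=[-0.7062]
Step 6: x=[6.9515] v=[-0.8430]
Step 7: x=[6.9026] v=[-0.9774]
Step 8: x=[6.8472] v=[-1.1090]
Step 9: x=[6.7853] v=[-1.2374]
Step 10: x=[6.7172] v=[-1.3623]
Step 11: x=[6.6430] v=[-1.4833]
Step 12: x=[6.5630] v=[-1.6000]
Step 13: x=[6.4774] v=[-1.7122]
Step 14: x=[6.3864] v=[-1.8195]
Step 15: x=[6.2903] v=[-1.9216]
Step 16: x=[6.1894] v=[-2.0182]
Step 17: x=[6.0840] v=[-2.1090]
Step 18: x=[5.9743] v=[-2.1938]
Step 19: x=[5.8607] v=[-2.2723]
Step 20: x=[5.7435] v=[-2.3443]
Step 21: x=[5.6230] v=[-2.4096]
Step 22: x=[5.4996] v=[-2.4681]
Step 23: x=[5.3736] v=[-2.5195]
Step 24: x=[5.2454] v=[-2.5637]
Step 25: x=[5.1154] v=[-2.6006]
Step 26: x=[4.9839] v=[-2.6301]
Step 27: x=[4.8513] v=[-2.6520]
Step 28: x=[4.7180] v=[-2.6664]
Step 29: x=[4.5843] v=[-2.6731]
Step 30: x=[4.4507] v=[-2.6722]
Step 31: x=[4.3175] v=[-2.6637]
Step 32: x=[4.1851] v=[-2.6476]
Step 33: x=[4.0539] v=[-2.6239]
Step 34: x=[3.9243] v=[-2.5927]
Step 35: x=[3.7966] v=[-2.5541]
Step 36: x=[3.6712] v=[-2.5082]
Step 37: x=[3.5484] v=[-2.4551]
Step 38: x=[3.4287] v=[-2.3950]
Step 39: x=[3.3123] v=[-2.3281]
Step 40: x=[3.1996] v=[-2.2545]
Step 41: x=[3.0909] v=[-2.1745]
Step 42: x=[2.9865] v=[-2.0883]
Step 43: x=[2.8867] v=[-1.9961]
Step 44: x=[2.7918] v=[-1.8982]
Step 45: x=[2.7021] v=[-1.7949]
Step 46: x=[2.6178] v=[-1.6865]
Step 47: x=[2.5391] v=[-1.5732]
Step 48: x=[2.4663] v=[-1.4554]
Step 49: x=[2.3996] v=[-1.3335]
Step 50: x=[2.3392] v=[-1.2078]
Step 51: x=[2.2853] v=[-1.0786]
Step 52: x=[2.2380] v=[-0.9463]
Step 53: x=[2.1974] v=[-0.8113]
Step 54: x=[2.1637] v=[-0.6740]
Step 55: x=[2.1370] v=[-0.5348]
Step 56: x=[2.1173] v=[-0.3941]
Step 57: x=[2.1047] v=[-0.2522]
Step 58: x=[2.0992] v=[-0.1096]
Step 59: x=[2.1009] v=[0.0333]
First v>=0 after going negative at step 59, time=2.9500

Answer: 2.9500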